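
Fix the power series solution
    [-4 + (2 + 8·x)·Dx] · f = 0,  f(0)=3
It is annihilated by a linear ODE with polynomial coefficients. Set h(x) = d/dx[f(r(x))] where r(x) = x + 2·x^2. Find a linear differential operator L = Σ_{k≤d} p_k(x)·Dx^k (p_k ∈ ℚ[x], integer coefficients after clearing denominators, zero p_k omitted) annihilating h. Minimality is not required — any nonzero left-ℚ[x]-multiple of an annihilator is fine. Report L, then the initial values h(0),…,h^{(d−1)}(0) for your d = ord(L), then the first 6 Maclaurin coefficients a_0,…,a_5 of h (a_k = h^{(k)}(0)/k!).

L = 2 + (-1 - 8·x - 24·x^2 - 32·x^3)·Dx  (order 1).
h: a_k = 6, 12, -36, 72, -60, -216, …
ICs: h(0) = 6.

f: a_k = 3, 6, -6, 12, -30, 84, …
h₀=f(r): pull back L_f along r ⇒ L₀.
h=h₀': d/dx-closure on L₀ ⇒ L.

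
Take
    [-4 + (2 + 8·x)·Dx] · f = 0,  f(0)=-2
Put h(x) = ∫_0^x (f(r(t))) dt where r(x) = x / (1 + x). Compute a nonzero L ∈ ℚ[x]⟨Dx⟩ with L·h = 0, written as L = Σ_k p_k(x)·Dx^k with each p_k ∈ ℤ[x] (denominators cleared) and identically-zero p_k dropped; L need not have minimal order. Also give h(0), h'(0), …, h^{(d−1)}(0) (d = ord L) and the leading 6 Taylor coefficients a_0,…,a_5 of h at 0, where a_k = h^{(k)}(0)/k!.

L = -2·Dx + (1 + 6·x + 5·x^2)·Dx^2  (order 2).
h: a_k = 0, -2, -2, 8/3, -5, 12, …
ICs: h(0) = 0, h′(0) = -2.

f: a_k = -2, -4, 4, -8, 20, -56, …
Change of var in L_f (x↦r) gives L₀.
h=∫₀ˣh₀: take L = L₀·Dx.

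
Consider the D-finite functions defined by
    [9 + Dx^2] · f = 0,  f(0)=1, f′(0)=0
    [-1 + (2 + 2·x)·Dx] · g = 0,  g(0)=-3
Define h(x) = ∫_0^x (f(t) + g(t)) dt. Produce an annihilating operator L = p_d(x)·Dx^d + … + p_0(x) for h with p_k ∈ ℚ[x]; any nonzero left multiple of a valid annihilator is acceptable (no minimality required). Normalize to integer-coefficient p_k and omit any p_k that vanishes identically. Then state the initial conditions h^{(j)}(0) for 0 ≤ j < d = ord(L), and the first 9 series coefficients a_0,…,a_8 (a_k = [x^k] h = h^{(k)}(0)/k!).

f: a_k = 1, 0, -9/2, 0, 27/8, 0, -81/80, 0, 729/4480, …
g: a_k = -3, -3/2, 3/8, -3/16, 15/128, -21/256, 63/1024, -99/2048, 1287/32768, …
L₀ := lclm(L_f,L_g); ord L₀ ≤ 2+1.
∫: right-multiply L₀ by Dx.
L = (-351 - 648·x - 324·x^2)·Dx + (630 + 1926·x + 1944·x^2 + 648·x^3)·Dx^2 + (-39 - 72·x - 36·x^2)·Dx^3 + (70 + 214·x + 216·x^2 + 72·x^3)·Dx^4  (order 4).
h: a_k = 0, -2, -3/4, -11/8, -3/64, 447/640, -7/512, -4869/35840, -99/16384, …
ICs: h(0) = 0, h′(0) = -2, h′′(0) = -3/2, h′′′(0) = -33/4.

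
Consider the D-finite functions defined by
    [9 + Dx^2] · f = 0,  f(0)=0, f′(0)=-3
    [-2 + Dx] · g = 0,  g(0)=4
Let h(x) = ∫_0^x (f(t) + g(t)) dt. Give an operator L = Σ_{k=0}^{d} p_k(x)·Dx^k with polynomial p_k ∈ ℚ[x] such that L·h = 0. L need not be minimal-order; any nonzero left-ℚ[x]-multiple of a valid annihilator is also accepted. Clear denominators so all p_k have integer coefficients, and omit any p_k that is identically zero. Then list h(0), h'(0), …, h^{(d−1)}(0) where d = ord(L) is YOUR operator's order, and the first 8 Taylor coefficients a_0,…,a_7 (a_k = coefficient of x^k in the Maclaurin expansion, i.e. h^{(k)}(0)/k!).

f: a_k = 0, -3, 0, 9/2, 0, -81/40, 0, 243/560, …
g: a_k = 4, 8, 8, 16/3, 8/3, 16/15, 16/45, 32/315, …
L₀ := lclm(L_f,L_g); ord L₀ ≤ 2+1.
∫: right-multiply L₀ by Dx.
L = -18·Dx + 9·Dx^2 - 2·Dx^3 + Dx^4  (order 4).
h: a_k = 0, 4, 5/2, 8/3, 59/24, 8/15, -23/144, 16/315, …
ICs: h(0) = 0, h′(0) = 4, h′′(0) = 5, h′′′(0) = 16.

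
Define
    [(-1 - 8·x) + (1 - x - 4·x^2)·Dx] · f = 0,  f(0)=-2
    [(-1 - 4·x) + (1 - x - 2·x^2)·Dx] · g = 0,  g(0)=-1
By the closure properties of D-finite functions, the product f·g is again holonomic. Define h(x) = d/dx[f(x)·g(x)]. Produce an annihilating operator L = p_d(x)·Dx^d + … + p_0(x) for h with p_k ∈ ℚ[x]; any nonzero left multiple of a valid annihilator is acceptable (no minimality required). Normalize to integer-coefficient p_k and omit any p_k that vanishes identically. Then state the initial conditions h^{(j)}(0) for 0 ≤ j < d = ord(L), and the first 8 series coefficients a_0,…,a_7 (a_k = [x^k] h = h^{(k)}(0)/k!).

f: a_k = -2, -2, -10, -18, -58, -130, -362, -882, …
g: a_k = -1, -1, -3, -5, -11, -21, -43, -85, …
h₀=f·g: eliminate ⇒ L₀, order ≤ 1·1.
Differentiate: ansatz ord ≤ ord L₀ ⇒ L.
L = (9 + 12·x - 9·x^2 - 272·x^3 - 144·x^4 + 720·x^5 + 640·x^6) + (-1 - 3·x + 24·x^2 + 17·x^3 - 115·x^4 - 66·x^5 + 168·x^6 + 128·x^7)·Dx  (order 1).
h: a_k = 4, 36, 132, 552, 1780, 5964, 18116, 55248, …
ICs: h(0) = 4.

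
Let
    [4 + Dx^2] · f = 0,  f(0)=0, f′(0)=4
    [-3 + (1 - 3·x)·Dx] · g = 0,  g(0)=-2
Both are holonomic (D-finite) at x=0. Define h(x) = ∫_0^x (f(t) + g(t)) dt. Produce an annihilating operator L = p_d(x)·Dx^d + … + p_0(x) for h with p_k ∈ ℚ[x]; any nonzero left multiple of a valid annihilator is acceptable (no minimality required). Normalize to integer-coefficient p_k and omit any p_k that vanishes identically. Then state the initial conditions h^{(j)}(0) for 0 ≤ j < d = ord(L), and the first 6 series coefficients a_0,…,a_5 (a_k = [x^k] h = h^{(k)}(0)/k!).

L = (-348 + 144·x - 216·x^2)·Dx + (44 - 180·x + 216·x^2 - 216·x^3)·Dx^2 + (-87 + 36·x - 54·x^2)·Dx^3 + (11 - 45·x + 54·x^2 - 54·x^3)·Dx^4  (order 4).
h: a_k = 0, -2, -1, -6, -85/6, -162/5, …
ICs: h(0) = 0, h′(0) = -2, h′′(0) = -2, h′′′(0) = -36.

f: a_k = 0, 4, 0, -8/3, 0, 8/15, …
g: a_k = -2, -6, -18, -54, -162, -486, …
Weyl lclm of L_f,L_g ⇒ L₀ (ord ≤ 3).
h=∫h₀ ⇒ L = L₀·Dx.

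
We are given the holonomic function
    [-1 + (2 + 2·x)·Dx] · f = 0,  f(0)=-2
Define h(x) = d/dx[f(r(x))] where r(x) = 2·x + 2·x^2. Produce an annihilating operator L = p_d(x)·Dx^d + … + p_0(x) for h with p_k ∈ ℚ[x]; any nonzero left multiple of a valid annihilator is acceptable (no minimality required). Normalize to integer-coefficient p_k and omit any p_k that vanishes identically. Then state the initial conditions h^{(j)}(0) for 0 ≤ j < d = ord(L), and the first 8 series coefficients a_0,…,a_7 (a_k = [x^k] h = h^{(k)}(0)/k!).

f: a_k = -2, -1, 1/4, -1/8, 5/64, -7/128, 21/512, -33/1024, …
Substitute x→r, Dx→(1/r')Dx; clear ⇒ L₀.
Differentiate: ansatz ord ≤ ord L₀ ⇒ L.
L = 1 + (-1 - 4·x - 6·x^2 - 4·x^3)·Dx  (order 1).
h: a_k = -2, -2, 3, -3, 5/4, 9/4, -49/8, 61/8, …
ICs: h(0) = -2.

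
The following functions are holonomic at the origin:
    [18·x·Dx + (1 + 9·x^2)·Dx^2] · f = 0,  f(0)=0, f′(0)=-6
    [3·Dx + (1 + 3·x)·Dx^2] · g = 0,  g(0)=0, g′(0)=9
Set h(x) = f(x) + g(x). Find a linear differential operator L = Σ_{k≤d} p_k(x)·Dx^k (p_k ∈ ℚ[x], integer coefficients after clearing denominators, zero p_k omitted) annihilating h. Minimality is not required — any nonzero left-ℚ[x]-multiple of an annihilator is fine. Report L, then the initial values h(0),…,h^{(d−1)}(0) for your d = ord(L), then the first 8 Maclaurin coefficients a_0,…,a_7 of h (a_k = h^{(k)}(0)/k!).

L = (-18 - 162·x + 486·x^2 + 486·x^3)·Dx + (-12 - 36·x + 972·x^3 + 972·x^4)·Dx^2 + (-1 + 3·x + 18·x^2 + 54·x^3 + 243·x^4 + 243·x^5)·Dx^3  (order 3).
h: a_k = 0, 3, -27/2, 45, -243/4, 243/5, -729/2, 10935/7, …
ICs: h(0) = 0, h′(0) = 3, h′′(0) = -27.

f: a_k = 0, -6, 0, 18, 0, -486/5, 0, 4374/7, …
g: a_k = 0, 9, -27/2, 27, -243/4, 729/5, -729/2, 6561/7, …
Weyl lclm of L_f,L_g ⇒ L₀ (ord ≤ 4).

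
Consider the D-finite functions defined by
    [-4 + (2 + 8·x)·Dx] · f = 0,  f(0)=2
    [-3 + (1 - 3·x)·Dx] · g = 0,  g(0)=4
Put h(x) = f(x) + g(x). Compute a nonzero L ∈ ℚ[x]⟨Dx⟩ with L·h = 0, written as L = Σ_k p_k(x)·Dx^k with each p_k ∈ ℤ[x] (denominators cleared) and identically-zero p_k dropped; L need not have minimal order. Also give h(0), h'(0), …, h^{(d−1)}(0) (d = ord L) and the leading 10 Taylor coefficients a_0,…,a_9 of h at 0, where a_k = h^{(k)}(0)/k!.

f: a_k = 2, 4, -4, 8, -20, 56, -168, 528, -1716, 5720, …
g: a_k = 4, 12, 36, 108, 324, 972, 2916, 8748, 26244, 78732, …
h₀=f+g: left-lcm gives L₀, ord ≤ 2.
L = (48 + 108·x) + (-22 - 120·x - 324·x^2)·Dx + (1 + 19·x + 6·x^2 - 216·x^3)·Dx^2  (order 2).
h: a_k = 6, 16, 32, 116, 304, 1028, 2748, 9276, 24528, 84452, …
ICs: h(0) = 6, h′(0) = 16.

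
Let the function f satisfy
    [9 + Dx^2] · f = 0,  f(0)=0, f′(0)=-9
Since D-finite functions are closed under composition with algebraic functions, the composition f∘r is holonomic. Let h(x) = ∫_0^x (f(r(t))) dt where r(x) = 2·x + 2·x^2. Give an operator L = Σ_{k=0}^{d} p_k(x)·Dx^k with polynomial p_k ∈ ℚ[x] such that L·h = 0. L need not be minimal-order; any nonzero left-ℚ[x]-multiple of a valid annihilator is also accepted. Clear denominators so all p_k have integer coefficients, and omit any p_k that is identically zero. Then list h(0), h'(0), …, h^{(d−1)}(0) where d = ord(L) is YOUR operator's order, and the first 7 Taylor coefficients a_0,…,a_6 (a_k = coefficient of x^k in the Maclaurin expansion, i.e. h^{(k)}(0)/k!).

f: a_k = 0, -9, 0, 27/2, 0, -243/40, 0, …
Change of var in L_f (x↦r) gives L₀.
h=∫h₀ ⇒ L = L₀·Dx.
L = (36 + 216·x + 432·x^2 + 288·x^3)·Dx - 2·Dx^2 + (1 + 2·x)·Dx^3  (order 3).
h: a_k = 0, 0, -9, -6, 27, 324/5, 108/5, …
ICs: h(0) = 0, h′(0) = 0, h′′(0) = -18.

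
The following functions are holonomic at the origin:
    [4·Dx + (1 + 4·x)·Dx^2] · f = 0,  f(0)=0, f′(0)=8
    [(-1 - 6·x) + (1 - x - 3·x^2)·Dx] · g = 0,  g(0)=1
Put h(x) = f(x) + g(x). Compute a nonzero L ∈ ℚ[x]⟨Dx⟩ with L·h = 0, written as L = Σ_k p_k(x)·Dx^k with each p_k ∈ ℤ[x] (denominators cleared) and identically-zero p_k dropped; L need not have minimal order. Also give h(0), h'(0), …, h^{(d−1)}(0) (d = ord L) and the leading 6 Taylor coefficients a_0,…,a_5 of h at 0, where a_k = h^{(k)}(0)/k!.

f: a_k = 0, 8, -16, 128/3, -128, 2048/5, …
g: a_k = 1, 1, 4, 7, 19, 40, …
L₀ := lclm(L_f,L_g); ord L₀ ≤ 2+1.
L = (-212 - 1072·x - 3144·x^2 - 2160·x^3 - 2592·x^4)·Dx + (-5 - 248·x - 1922·x^2 - 4308·x^3 - 4464·x^4 - 4320·x^5)·Dx^2 + (6 + 53·x + 108·x^2 - 110·x^3 - 519·x^4 - 1044·x^5 - 864·x^6)·Dx^3  (order 3).
h: a_k = 1, 9, -12, 149/3, -109, 2248/5, …
ICs: h(0) = 1, h′(0) = 9, h′′(0) = -24.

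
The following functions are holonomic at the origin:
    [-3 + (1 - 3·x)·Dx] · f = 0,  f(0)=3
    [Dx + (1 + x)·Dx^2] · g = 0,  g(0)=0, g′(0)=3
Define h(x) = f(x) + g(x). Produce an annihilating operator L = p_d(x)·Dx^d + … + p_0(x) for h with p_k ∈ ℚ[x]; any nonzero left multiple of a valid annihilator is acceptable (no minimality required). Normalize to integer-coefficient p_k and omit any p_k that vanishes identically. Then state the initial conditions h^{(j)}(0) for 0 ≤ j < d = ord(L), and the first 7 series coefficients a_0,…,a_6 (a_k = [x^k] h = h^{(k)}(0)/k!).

f: a_k = 3, 9, 27, 81, 243, 729, 2187, …
g: a_k = 0, 3, -3/2, 1, -3/4, 3/5, -1/2, …
Weyl lclm of L_f,L_g ⇒ L₀ (ord ≤ 3).
L = (66 + 18·x)·Dx + (52 + 120·x + 36·x^2)·Dx^2 + (-7 + 11·x + 27·x^2 + 9·x^3)·Dx^3  (order 3).
h: a_k = 3, 12, 51/2, 82, 969/4, 3648/5, 4373/2, …
ICs: h(0) = 3, h′(0) = 12, h′′(0) = 51.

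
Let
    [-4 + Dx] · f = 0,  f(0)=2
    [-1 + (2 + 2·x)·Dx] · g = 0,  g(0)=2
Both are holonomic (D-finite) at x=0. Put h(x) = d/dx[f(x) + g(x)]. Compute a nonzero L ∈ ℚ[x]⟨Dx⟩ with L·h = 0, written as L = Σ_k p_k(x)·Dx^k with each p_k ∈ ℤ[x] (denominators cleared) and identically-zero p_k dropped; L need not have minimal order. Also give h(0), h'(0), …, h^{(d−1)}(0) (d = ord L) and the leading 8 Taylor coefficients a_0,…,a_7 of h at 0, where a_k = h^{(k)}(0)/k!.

L = (-44 - 32·x) + (-61 - 128·x - 64·x^2)·Dx + (18 + 34·x + 16·x^2)·Dx^2  (order 2).
h: a_k = 9, 63/2, 515/8, 4081/48, 32873/384, 261199/3840, 2107547/46080, 16642081/645120, …
ICs: h(0) = 9, h′(0) = 63/2.

f: a_k = 2, 8, 16, 64/3, 64/3, 256/15, 512/45, 2048/315, …
g: a_k = 2, 1, -1/4, 1/8, -5/64, 7/128, -21/512, 33/1024, …
h₀=f+g: left-lcm gives L₀, ord ≤ 2.
h=h₀': d/dx-closure on L₀ ⇒ L.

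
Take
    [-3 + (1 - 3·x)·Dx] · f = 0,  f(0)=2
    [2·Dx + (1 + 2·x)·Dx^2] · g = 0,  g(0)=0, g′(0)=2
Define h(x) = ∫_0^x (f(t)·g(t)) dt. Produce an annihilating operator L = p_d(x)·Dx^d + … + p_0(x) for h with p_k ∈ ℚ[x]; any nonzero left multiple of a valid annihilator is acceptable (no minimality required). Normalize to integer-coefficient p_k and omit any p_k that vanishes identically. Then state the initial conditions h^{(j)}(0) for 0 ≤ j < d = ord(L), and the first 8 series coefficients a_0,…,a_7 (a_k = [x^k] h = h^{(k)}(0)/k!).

L = 6·Dx + (4 + 18·x)·Dx^2 + (-1 + x + 6·x^2)·Dx^3  (order 3).
h: a_k = 0, 0, 2, 8/3, 22/3, 16, 632/15, 11056/105, …
ICs: h(0) = 0, h′(0) = 0, h′′(0) = 4.

f: a_k = 2, 6, 18, 54, 162, 486, 1458, 4374, …
g: a_k = 0, 2, -2, 8/3, -4, 32/5, -32/3, 128/7, …
Product ⇒ symmetric product L₀, ord ≤ 2.
h=∫h₀ ⇒ L = L₀·Dx.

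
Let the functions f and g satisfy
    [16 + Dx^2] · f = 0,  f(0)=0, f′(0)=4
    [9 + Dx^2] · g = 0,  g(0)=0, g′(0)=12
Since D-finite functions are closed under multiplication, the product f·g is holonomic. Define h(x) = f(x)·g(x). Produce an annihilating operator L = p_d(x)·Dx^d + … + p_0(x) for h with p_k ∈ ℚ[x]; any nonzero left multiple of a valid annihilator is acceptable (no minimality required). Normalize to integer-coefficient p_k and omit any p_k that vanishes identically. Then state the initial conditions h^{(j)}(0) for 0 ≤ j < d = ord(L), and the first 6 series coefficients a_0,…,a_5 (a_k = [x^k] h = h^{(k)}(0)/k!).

f: a_k = 0, 4, 0, -32/3, 0, 128/15, …
g: a_k = 0, 12, 0, -18, 0, 81/10, …
f·g: L₀ = L_f ⊗_s L_g, ord ≤ 2·2.
L = 49 + 50·Dx^2 + Dx^4  (order 4).
h: a_k = 0, 0, 48, 0, -200, 0, …
ICs: h(0) = 0, h′(0) = 0, h′′(0) = 96, h′′′(0) = 0.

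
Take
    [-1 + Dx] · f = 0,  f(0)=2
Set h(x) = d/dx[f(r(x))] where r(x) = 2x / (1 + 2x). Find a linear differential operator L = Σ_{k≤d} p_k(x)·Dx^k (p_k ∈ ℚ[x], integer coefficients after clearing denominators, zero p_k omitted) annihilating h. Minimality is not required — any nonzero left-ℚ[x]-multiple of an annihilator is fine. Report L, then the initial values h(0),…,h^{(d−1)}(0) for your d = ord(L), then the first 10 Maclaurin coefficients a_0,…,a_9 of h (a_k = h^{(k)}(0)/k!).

f: a_k = 2, 2, 1, 1/3, 1/12, 1/60, 1/360, 1/2520, 1/20160, 1/181440, …
Change of var in L_f (x↦r) gives L₀.
h=h₀': d/dx-closure on L₀ ⇒ L.
L = (-2 - 8·x) + (-1 - 4·x - 4·x^2)·Dx  (order 1).
h: a_k = 4, -8, 8, 16/3, -152/3, 2416/15, -17456/45, 250912/315, -452152/315, 6340336/2835, …
ICs: h(0) = 4.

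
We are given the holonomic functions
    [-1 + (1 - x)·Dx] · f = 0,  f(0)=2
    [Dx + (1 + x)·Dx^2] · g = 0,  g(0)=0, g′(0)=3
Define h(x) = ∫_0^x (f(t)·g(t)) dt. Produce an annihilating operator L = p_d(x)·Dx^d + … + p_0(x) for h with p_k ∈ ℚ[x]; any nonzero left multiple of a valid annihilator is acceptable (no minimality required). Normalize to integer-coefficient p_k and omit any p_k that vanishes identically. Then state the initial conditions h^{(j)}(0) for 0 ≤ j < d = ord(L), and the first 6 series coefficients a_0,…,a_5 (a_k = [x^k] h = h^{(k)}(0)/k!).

f: a_k = 2, 2, 2, 2, 2, 2, …
g: a_k = 0, 3, -3/2, 1, -3/4, 3/5, …
Sym-product of L_f,L_g gives L₀ (≤ ord 2).
∫: right-multiply L₀ by Dx.
L = Dx + (1 + 3·x)·Dx^2 + (-1 + x^2)·Dx^3  (order 3).
h: a_k = 0, 0, 3, 1, 5/4, 7/10, …
ICs: h(0) = 0, h′(0) = 0, h′′(0) = 6.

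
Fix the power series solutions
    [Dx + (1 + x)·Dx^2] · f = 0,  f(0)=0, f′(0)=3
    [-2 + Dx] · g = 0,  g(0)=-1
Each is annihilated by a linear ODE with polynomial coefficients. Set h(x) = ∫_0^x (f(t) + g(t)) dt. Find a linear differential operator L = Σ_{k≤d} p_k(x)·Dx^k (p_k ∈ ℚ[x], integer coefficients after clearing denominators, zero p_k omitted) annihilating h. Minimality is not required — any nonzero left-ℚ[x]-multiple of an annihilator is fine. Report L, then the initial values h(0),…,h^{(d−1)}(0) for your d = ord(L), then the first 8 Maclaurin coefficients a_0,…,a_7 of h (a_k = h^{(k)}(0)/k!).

f: a_k = 0, 3, -3/2, 1, -3/4, 3/5, -1/2, 3/7, …
g: a_k = -1, -2, -2, -4/3, -2/3, -4/15, -4/45, -8/315, …
f+g: L₀ = lclm(L_f,L_g), ord ≤ 2+1.
h=∫₀ˣh₀: take L = L₀·Dx.
L = (-8 - 4·x)·Dx^2 + (-2 - 8·x - 4·x^2)·Dx^3 + (3 + 5·x + 2·x^2)·Dx^4  (order 4).
h: a_k = 0, -1, 1/2, -7/6, -1/12, -17/60, 1/18, -53/630, …
ICs: h(0) = 0, h′(0) = -1, h′′(0) = 1, h′′′(0) = -7.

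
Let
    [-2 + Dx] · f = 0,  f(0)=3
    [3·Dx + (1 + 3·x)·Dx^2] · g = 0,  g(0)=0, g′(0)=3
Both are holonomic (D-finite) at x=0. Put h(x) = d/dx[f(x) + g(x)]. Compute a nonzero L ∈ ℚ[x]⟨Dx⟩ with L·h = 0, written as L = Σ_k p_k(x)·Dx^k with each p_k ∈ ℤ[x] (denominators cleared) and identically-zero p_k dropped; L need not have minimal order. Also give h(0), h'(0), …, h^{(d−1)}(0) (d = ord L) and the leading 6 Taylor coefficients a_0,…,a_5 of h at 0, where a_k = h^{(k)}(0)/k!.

f: a_k = 3, 6, 6, 4, 2, 4/5, …
g: a_k = 0, 3, -9/2, 9, -81/4, 243/5, …
Sum ⇒ L₀ = lclm(L_f,L_g) in ℚ(x)⟨Dx⟩.
Differentiate: ansatz ord ≤ ord L₀ ⇒ L.
L = (-48 - 36·x) + (14 - 24·x - 36·x^2)·Dx + (5 + 21·x + 18·x^2)·Dx^2  (order 2).
h: a_k = 9, 3, 39, -73, 247, -3637/5, …
ICs: h(0) = 9, h′(0) = 3.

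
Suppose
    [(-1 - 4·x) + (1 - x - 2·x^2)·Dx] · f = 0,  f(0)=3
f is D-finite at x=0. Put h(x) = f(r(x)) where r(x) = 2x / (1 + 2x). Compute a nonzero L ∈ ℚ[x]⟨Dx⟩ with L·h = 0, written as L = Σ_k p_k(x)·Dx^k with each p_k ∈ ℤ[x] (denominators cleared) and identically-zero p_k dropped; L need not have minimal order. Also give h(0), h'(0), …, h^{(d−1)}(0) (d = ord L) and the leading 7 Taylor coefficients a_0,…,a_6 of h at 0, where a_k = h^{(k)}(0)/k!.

L = (2 + 20·x) + (-1 - 4·x + 4·x^2 + 16·x^3)·Dx  (order 1).
h: a_k = 3, 6, 24, 0, 192, -384, 2304, …
ICs: h(0) = 3.

f: a_k = 3, 3, 9, 15, 33, 63, 129, …
f∘r: x↦r, Dx↦Dx/r' in L_f ⇒ L₀.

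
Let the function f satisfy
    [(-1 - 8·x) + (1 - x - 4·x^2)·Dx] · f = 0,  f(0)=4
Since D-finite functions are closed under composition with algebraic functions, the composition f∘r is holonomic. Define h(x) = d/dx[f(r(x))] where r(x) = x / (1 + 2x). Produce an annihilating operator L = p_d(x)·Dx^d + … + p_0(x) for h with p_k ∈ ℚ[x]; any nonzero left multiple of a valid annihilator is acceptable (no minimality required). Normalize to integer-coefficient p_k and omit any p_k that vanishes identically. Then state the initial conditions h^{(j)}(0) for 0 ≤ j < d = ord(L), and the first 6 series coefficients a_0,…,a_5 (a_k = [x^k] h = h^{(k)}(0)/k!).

f: a_k = 4, 4, 20, 36, 116, 260, …
f∘r: x↦r, Dx↦Dx/r' in L_f ⇒ L₀.
h₀' ⇒ L via d/dx closure of L₀.
L = (6 + 12·x + 72·x^2 + 80·x^3) + (-1 - 15·x - 54·x^2 - 36·x^3 + 40·x^4)·Dx  (order 1).
h: a_k = 4, 24, -84, 432, -1900, 8136, …
ICs: h(0) = 4.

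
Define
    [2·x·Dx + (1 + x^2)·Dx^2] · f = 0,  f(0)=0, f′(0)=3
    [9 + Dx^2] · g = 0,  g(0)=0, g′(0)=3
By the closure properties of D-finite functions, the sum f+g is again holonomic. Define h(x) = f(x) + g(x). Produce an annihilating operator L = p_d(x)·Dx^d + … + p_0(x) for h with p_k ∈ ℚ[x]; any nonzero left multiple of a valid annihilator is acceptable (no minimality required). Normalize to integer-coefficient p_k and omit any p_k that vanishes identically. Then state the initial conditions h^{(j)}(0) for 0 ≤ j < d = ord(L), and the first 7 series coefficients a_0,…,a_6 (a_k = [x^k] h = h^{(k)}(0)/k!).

L = (-54·x + 540·x^3 + 162·x^5)·Dx + (63 + 279·x^2 + 297·x^4 + 81·x^6)·Dx^2 + (-6·x + 60·x^3 + 18·x^5)·Dx^3 + (7 + 31·x^2 + 33·x^4 + 9·x^6)·Dx^4  (order 4).
h: a_k = 0, 6, 0, -11/2, 0, 21/8, 0, …
ICs: h(0) = 0, h′(0) = 6, h′′(0) = 0, h′′′(0) = -33.

f: a_k = 0, 3, 0, -1, 0, 3/5, 0, …
g: a_k = 0, 3, 0, -9/2, 0, 81/40, 0, …
Sum ⇒ L₀ = lclm(L_f,L_g) in ℚ(x)⟨Dx⟩.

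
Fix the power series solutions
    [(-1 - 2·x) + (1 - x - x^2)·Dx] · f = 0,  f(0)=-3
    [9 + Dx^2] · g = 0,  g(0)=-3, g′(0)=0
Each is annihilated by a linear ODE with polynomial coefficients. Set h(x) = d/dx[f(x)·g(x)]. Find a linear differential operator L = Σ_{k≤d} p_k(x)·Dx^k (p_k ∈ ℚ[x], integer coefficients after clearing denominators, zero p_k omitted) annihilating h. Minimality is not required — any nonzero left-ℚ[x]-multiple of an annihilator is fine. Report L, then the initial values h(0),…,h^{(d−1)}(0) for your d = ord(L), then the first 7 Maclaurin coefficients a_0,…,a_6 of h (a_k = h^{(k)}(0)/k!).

f: a_k = -3, -3, -6, -9, -15, -24, -39, …
g: a_k = -3, 0, 27/2, 0, -81/8, 0, 243/80, …
f·g: L₀ = L_f ⊗_s L_g, ord ≤ 1·2.
h₀' ⇒ L via d/dx closure of L₀.
L = (3 - 162·x - 81·x^2 + 162·x^3 + 81·x^4) + (-12 - 6·x + 54·x^2 + 36·x^3)·Dx + (7 - 16·x - 7·x^2 + 18·x^3 + 9·x^4)·Dx^2  (order 2).
h: a_k = 9, -45, -81/2, -45/2, -765/8, -8127/40, -29673/80, …
ICs: h(0) = 9, h′(0) = -45.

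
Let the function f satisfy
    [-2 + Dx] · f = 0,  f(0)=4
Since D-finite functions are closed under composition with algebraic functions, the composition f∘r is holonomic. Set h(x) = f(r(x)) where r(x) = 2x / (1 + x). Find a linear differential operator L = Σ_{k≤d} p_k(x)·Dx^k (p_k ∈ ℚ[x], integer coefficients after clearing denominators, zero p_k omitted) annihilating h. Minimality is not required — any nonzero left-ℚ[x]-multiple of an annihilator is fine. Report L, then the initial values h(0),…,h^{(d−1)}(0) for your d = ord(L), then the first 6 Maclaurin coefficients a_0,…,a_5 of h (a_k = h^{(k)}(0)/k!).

f: a_k = 4, 8, 8, 16/3, 8/3, 16/15, …
L₀ from L_f via x↦r, Dx↦r'^{-1}Dx.
L = -4 + (1 + 2·x + x^2)·Dx  (order 1).
h: a_k = 4, 16, 16, -16/3, -16/3, 112/15, …
ICs: h(0) = 4.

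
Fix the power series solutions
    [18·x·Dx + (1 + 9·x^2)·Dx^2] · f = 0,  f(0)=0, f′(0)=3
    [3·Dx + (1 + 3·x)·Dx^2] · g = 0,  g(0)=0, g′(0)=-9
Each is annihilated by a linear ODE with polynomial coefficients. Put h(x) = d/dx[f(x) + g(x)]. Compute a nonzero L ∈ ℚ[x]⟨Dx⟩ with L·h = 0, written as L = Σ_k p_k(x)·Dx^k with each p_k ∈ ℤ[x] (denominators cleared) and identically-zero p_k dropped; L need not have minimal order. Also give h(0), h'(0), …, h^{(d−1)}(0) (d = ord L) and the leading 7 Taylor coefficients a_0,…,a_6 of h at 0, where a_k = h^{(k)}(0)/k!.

L = (-18 - 162·x + 486·x^2 + 486·x^3) + (-12 - 36·x + 972·x^3 + 972·x^4)·Dx + (-1 + 3·x + 18·x^2 + 54·x^3 + 243·x^4 + 243·x^5)·Dx^2  (order 2).
h: a_k = -6, 27, -108, 243, -486, 2187, -8748, …
ICs: h(0) = -6, h′(0) = 27.

f: a_k = 0, 3, 0, -9, 0, 243/5, 0, …
g: a_k = 0, -9, 27/2, -27, 243/4, -729/5, 729/2, …
f+g: L₀ = lclm(L_f,L_g), ord ≤ 2+2.
h=h₀': d/dx-closure on L₀ ⇒ L.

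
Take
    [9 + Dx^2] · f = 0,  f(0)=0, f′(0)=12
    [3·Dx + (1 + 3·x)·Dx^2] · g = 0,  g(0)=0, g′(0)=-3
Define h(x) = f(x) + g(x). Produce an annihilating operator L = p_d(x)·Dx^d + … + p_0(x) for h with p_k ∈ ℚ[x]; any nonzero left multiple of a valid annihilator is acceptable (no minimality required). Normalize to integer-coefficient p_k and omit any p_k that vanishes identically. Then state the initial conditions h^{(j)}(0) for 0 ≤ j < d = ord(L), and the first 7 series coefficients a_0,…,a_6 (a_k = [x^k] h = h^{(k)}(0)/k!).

f: a_k = 0, 12, 0, -18, 0, 81/10, 0, …
g: a_k = 0, -3, 9/2, -9, 81/4, -243/5, 243/2, …
Sum ⇒ L₀ = lclm(L_f,L_g) in ℚ(x)⟨Dx⟩.
L = (63 + 54·x + 81·x^2)·Dx + (9 + 45·x + 81·x^2 + 81·x^3)·Dx^2 + (7 + 6·x + 9·x^2)·Dx^3 + (1 + 5·x + 9·x^2 + 9·x^3)·Dx^4  (order 4).
h: a_k = 0, 9, 9/2, -27, 81/4, -81/2, 243/2, …
ICs: h(0) = 0, h′(0) = 9, h′′(0) = 9, h′′′(0) = -162.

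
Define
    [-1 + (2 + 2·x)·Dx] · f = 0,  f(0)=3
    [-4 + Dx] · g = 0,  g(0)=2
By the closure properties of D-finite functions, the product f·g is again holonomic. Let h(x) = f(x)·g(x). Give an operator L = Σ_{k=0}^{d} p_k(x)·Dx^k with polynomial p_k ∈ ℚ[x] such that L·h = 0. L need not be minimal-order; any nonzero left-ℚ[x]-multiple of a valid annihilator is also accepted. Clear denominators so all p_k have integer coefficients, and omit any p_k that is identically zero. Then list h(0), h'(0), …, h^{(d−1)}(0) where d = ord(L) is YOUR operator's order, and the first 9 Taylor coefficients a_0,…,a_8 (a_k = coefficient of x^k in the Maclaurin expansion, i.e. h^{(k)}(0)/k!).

f: a_k = 3, 3/2, -3/8, 3/16, -15/128, 21/256, -63/1024, 99/2048, -1287/32768, …
g: a_k = 2, 8, 16, 64/3, 64/3, 256/15, 512/45, 2048/315, 1024/315, …
h₀=f·g: eliminate ⇒ L₀, order ≤ 1·1.
L = (-9 - 8·x) + (2 + 2·x)·Dx  (order 1).
h: a_k = 6, 27, 237/4, 683/8, 5841/64, 49553/640, 417727/7680, 1167969/35840, 29265889/1720320, …
ICs: h(0) = 6.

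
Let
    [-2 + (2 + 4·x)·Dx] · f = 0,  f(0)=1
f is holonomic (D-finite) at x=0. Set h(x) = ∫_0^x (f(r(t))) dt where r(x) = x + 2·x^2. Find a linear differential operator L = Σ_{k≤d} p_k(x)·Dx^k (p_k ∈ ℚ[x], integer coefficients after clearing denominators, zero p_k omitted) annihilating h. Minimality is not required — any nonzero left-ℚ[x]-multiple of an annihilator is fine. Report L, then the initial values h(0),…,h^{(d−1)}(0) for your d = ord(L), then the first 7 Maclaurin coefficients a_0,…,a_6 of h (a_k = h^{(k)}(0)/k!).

f: a_k = 1, 1, -1/2, 1/2, -5/8, 7/8, -21/16, …
f∘r: x↦r, Dx↦Dx/r' in L_f ⇒ L₀.
h=∫₀ˣh₀: take L = L₀·Dx.
L = (-1 - 4·x)·Dx + (1 + 2·x + 4·x^2)·Dx^2  (order 2).
h: a_k = 0, 1, 1/2, 1/2, -3/8, 3/40, 5/16, …
ICs: h(0) = 0, h′(0) = 1.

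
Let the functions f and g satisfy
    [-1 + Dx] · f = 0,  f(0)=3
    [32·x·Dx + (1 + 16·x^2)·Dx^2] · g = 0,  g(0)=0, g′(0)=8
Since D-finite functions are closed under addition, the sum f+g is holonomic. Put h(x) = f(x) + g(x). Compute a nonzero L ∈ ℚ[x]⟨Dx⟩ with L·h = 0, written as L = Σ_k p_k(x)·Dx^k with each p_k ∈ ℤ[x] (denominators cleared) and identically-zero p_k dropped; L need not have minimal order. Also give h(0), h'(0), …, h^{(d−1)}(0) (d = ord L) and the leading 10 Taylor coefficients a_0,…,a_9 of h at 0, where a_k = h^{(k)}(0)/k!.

f: a_k = 3, 3, 3/2, 1/2, 1/8, 1/40, 1/240, 1/1680, 1/13440, 1/120960, …
g: a_k = 0, 8, 0, -128/3, 0, 2048/5, 0, -32768/7, 0, 524288/9, …
Sum ⇒ L₀ = lclm(L_f,L_g) in ℚ(x)⟨Dx⟩.
L = (32 - 32·x - 1536·x^2 - 512·x^3)·Dx + (-33 + 1504·x^2 - 256·x^4)·Dx^2 + (1 + 32·x + 32·x^2 + 512·x^3 + 256·x^4)·Dx^3  (order 3).
h: a_k = 3, 11, 3/2, -253/6, 1/8, 3277/8, 1/240, -7864319/1680, 1/13440, 7046430721/120960, …
ICs: h(0) = 3, h′(0) = 11, h′′(0) = 3.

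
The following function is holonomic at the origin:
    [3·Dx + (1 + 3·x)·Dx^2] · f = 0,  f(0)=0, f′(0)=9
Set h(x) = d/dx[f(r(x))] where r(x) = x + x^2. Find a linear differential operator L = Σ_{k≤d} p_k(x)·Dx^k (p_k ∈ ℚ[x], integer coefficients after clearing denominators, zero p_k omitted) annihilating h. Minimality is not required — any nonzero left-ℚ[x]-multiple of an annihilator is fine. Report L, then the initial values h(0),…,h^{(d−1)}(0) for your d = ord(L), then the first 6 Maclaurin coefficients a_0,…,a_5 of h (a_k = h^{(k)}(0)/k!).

L = (1 + 6·x + 6·x^2) + (1 + 5·x + 9·x^2 + 6·x^3)·Dx  (order 1).
h: a_k = 9, -9, 0, 27, -81, 162, …
ICs: h(0) = 9.

f: a_k = 0, 9, -27/2, 27, -243/4, 729/5, …
L₀ from L_f via x↦r, Dx↦r'^{-1}Dx.
Differentiate: ansatz ord ≤ ord L₀ ⇒ L.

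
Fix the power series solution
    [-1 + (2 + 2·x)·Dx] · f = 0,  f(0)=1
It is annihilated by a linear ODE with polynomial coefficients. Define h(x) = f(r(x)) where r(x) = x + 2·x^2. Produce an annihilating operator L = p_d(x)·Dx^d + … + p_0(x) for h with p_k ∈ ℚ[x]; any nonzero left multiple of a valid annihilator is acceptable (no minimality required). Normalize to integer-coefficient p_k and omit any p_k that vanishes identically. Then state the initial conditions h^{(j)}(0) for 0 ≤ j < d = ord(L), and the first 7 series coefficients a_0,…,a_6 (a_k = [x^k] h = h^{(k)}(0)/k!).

L = (-1 - 4·x) + (2 + 2·x + 4·x^2)·Dx  (order 1).
h: a_k = 1, 1/2, 7/8, -7/16, -21/128, 119/256, -189/1024, …
ICs: h(0) = 1.

f: a_k = 1, 1/2, -1/8, 1/16, -5/128, 7/256, -21/1024, …
h₀=f(r): pull back L_f along r ⇒ L₀.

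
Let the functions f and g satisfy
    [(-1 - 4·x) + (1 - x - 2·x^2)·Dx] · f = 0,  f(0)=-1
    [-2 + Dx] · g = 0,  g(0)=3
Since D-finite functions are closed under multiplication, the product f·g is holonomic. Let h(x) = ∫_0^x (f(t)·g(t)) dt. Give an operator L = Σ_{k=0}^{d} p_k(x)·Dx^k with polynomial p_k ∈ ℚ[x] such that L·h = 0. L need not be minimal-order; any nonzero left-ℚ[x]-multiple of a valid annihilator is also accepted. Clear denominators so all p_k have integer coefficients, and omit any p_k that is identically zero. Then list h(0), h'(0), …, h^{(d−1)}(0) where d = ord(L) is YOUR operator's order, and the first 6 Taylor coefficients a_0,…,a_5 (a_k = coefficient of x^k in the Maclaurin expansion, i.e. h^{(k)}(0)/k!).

f: a_k = -1, -1, -3, -5, -11, -21, …
g: a_k = 3, 6, 6, 4, 2, 4/5, …
L₀ := L_f ⊗_s L_g (sym. prod.), ord ≤ 1.
∫: right-multiply L₀ by Dx.
L = (3 + 2·x - 4·x^2)·Dx + (-1 + x + 2·x^2)·Dx^2  (order 2).
h: a_k = 0, -3, -9/2, -7, -43/4, -87/5, …
ICs: h(0) = 0, h′(0) = -3.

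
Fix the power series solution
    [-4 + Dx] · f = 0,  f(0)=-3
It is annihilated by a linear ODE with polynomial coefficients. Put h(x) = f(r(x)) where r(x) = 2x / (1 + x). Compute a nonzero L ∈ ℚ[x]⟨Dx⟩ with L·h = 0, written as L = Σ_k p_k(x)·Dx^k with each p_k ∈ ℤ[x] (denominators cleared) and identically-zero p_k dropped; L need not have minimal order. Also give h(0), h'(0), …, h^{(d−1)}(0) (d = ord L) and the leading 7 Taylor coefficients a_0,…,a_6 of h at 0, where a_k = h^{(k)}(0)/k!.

L = -8 + (1 + 2·x + x^2)·Dx  (order 1).
h: a_k = -3, -24, -72, -88, -8, 264/5, -184/15, …
ICs: h(0) = -3.

f: a_k = -3, -12, -24, -32, -32, -128/5, -256/15, …
L₀ from L_f via x↦r, Dx↦r'^{-1}Dx.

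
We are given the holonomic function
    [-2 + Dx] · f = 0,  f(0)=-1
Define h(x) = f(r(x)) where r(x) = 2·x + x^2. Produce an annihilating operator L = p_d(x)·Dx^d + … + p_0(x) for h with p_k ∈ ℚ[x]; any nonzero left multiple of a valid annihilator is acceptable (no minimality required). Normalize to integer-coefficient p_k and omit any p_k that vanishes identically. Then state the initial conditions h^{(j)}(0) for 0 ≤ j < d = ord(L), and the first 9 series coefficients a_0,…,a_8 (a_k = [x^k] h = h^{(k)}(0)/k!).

f: a_k = -1, -2, -2, -4/3, -2/3, -4/15, -4/45, -8/315, -2/315, …
Substitute x→r, Dx→(1/r')Dx; clear ⇒ L₀.
L = (-4 - 4·x) + Dx  (order 1).
h: a_k = -1, -4, -10, -56/3, -86/3, -568/15, -1996/45, -2960/63, -14386/315, …
ICs: h(0) = -1.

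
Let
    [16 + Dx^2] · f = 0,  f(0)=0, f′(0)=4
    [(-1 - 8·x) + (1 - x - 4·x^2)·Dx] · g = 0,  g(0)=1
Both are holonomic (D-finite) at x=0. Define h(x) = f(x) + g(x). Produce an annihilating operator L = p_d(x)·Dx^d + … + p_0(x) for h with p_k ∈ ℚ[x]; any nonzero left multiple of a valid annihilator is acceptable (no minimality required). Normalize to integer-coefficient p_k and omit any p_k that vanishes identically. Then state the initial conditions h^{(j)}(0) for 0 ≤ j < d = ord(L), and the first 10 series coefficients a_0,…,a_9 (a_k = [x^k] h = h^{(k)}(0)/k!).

L = (-560 - 4608·x - 1664·x^2 - 6144·x^3 - 10240·x^4 - 16384·x^5) + (208 - 272·x - 896·x^2 + 1408·x^3 + 1536·x^4 - 6144·x^5 - 8192·x^6)·Dx + (-35 - 288·x - 104·x^2 - 384·x^3 - 640·x^4 - 1024·x^5)·Dx^2 + (13 - 17·x - 56·x^2 + 88·x^3 + 96·x^4 - 384·x^5 - 512·x^6)·Dx^3  (order 3).
h: a_k = 1, 5, 5, -5/3, 29, 1103/15, 181, 137891/315, 1165, 8305763/2835, …
ICs: h(0) = 1, h′(0) = 5, h′′(0) = 10.

f: a_k = 0, 4, 0, -32/3, 0, 128/15, 0, -1024/315, 0, 2048/2835, …
g: a_k = 1, 1, 5, 9, 29, 65, 181, 441, 1165, 2929, …
f+g: L₀ = lclm(L_f,L_g), ord ≤ 2+1.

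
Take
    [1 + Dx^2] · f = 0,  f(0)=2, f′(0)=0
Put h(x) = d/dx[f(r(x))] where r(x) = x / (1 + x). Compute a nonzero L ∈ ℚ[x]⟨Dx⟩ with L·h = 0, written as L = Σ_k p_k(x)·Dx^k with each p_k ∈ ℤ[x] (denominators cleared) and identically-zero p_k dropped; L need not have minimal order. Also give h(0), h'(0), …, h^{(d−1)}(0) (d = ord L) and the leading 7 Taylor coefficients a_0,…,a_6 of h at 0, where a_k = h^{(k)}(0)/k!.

L = (7 + 12·x + 6·x^2) + (6 + 18·x + 18·x^2 + 6·x^3)·Dx + (1 + 4·x + 6·x^2 + 4·x^3 + x^4)·Dx^2  (order 2).
h: a_k = 0, -2, 6, -35/3, 55/3, -1501/60, 609/20, …
ICs: h(0) = 0, h′(0) = -2.

f: a_k = 2, 0, -1, 0, 1/12, 0, -1/360, …
Change of var in L_f (x↦r) gives L₀.
Derive L from L₀ (diff closure).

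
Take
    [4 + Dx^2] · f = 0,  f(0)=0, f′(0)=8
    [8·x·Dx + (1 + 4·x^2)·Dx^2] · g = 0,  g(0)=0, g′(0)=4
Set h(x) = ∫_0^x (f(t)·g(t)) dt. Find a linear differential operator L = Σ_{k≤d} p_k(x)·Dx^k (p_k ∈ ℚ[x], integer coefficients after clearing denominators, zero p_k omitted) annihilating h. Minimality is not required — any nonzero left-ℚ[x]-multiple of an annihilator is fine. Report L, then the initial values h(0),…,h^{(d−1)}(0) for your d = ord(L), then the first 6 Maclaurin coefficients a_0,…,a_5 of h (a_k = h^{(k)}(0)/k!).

L = (80 + 832·x^2 + 1408·x^4 + 2048·x^6 + 2048·x^8)·Dx + (96·x + 640·x^3 + 1536·x^5 + 2048·x^7)·Dx^2 + (24 + 256·x^2 + 576·x^4 + 1024·x^6 + 1024·x^8)·Dx^3 + (24·x + 160·x^3 + 384·x^5 + 512·x^7)·Dx^4 + (1 + 12·x^2 + 56·x^4 + 128·x^6 + 128·x^8)·Dx^5  (order 5).
h: a_k = 0, 0, 0, 32/3, 0, -64/5, …
ICs: h(0) = 0, h′(0) = 0, h′′(0) = 0, h′′′(0) = 64, h′′′′(0) = 0.

f: a_k = 0, 8, 0, -16/3, 0, 16/15, …
g: a_k = 0, 4, 0, -16/3, 0, 64/5, …
f·g: L₀ = L_f ⊗_s L_g, ord ≤ 2·2.
h=∫₀ˣh₀: take L = L₀·Dx.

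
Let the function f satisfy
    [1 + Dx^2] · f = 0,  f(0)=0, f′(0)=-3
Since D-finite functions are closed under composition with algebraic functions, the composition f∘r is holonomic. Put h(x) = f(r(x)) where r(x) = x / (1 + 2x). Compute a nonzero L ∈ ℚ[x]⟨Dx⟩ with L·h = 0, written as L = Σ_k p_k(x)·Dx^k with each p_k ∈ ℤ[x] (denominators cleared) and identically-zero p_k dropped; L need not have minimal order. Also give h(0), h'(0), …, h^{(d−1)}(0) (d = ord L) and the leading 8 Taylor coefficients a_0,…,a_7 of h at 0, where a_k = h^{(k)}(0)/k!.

f: a_k = 0, -3, 0, 1/2, 0, -1/40, 0, 1/1680, …
L₀ from L_f via x↦r, Dx↦r'^{-1}Dx.
L = 1 + (4 + 24·x + 48·x^2 + 32·x^3)·Dx + (1 + 8·x + 24·x^2 + 32·x^3 + 16·x^4)·Dx^2  (order 2).
h: a_k = 0, -3, 6, -23/2, 21, -1441/40, 225/4, -123479/1680, …
ICs: h(0) = 0, h′(0) = -3.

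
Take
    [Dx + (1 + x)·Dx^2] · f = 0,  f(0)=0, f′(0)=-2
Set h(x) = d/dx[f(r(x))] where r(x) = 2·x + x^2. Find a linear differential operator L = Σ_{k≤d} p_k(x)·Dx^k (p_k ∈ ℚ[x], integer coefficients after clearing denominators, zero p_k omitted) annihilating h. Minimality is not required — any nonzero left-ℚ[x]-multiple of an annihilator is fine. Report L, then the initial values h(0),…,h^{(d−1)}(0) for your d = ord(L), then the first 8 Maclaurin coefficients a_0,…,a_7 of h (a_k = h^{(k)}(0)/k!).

f: a_k = 0, -2, 1, -2/3, 1/2, -2/5, 1/3, -2/7, …
f∘r: x↦r, Dx↦Dx/r' in L_f ⇒ L₀.
h=h₀': d/dx-closure on L₀ ⇒ L.
L = 1 + (1 + x)·Dx  (order 1).
h: a_k = -4, 4, -4, 4, -4, 4, -4, 4, …
ICs: h(0) = -4.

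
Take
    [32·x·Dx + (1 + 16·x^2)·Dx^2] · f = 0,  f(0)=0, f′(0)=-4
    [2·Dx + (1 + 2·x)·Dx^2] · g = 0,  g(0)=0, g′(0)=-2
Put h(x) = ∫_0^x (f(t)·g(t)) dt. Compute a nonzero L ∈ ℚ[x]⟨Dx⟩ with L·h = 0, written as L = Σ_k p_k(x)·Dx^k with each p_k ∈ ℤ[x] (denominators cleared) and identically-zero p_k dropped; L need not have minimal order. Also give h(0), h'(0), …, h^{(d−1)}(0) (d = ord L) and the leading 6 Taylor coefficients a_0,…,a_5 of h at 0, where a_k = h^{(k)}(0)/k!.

f: a_k = 0, -4, 0, 64/3, 0, -1024/5, …
g: a_k = 0, -2, 2, -8/3, 4, -32/5, …
h₀=f·g: eliminate ⇒ L₀, order ≤ 2·2.
h=∫h₀ ⇒ L = L₀·Dx.
L = (2304 + 8960·x + 114688·x^2 + 552960·x^3 + 983040·x^4 + 851968·x^5 + 1048576·x^7)·Dx^2 + (1032 + 14720·x + 111872·x^2 + 616448·x^3 + 1884160·x^4 + 3047424·x^5 + 2293760·x^6 + 1572864·x^7 + 3670016·x^8)·Dx^3 + (72 + 2512·x + 19968·x^2 + 99072·x^3 + 393216·x^4 + 1019904·x^5 + 1572864·x^6 + 1376256·x^7 + 1572864·x^8 + 2097152·x^9)·Dx^4 + (17 + 132·x + 964·x^2 + 4864·x^3 + 18432·x^4 + 55296·x^5 + 129024·x^6 + 196608·x^7 + 196608·x^8 + 262144·x^9 + 262144·x^10)·Dx^5  (order 5).
h: a_k = 0, 0, 0, 8/3, -2, -32/5, …
ICs: h(0) = 0, h′(0) = 0, h′′(0) = 0, h′′′(0) = 16, h′′′′(0) = -48.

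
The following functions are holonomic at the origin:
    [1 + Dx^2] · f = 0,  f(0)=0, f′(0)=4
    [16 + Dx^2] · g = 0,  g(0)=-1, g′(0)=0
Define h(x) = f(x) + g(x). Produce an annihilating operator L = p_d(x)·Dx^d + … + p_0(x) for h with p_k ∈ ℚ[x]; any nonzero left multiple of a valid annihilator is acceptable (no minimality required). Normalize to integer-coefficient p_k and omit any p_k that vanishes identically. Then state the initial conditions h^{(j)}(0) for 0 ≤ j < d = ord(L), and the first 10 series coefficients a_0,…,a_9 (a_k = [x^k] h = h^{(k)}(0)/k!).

L = 16 + 17·Dx^2 + Dx^4  (order 4).
h: a_k = -1, 4, 8, -2/3, -32/3, 1/30, 256/45, -1/1260, -512/315, 1/90720, …
ICs: h(0) = -1, h′(0) = 4, h′′(0) = 16, h′′′(0) = -4.

f: a_k = 0, 4, 0, -2/3, 0, 1/30, 0, -1/1260, 0, 1/90720, …
g: a_k = -1, 0, 8, 0, -32/3, 0, 256/45, 0, -512/315, 0, …
h₀=f+g: left-lcm gives L₀, ord ≤ 4.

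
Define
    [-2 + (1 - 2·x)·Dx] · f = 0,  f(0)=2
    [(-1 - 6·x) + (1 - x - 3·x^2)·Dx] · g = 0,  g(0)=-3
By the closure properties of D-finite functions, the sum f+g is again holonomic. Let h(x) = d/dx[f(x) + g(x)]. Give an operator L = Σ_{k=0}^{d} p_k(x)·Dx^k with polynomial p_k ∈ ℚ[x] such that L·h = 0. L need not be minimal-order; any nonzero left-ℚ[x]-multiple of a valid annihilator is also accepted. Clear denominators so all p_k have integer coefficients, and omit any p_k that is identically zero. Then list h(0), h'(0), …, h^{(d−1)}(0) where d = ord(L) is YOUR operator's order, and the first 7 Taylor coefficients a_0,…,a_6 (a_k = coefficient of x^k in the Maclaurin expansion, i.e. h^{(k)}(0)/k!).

f: a_k = 2, 4, 8, 16, 32, 64, 128, …
g: a_k = -3, -3, -12, -21, -57, -120, -291, …
h₀=f+g: left-lcm gives L₀, ord ≤ 2.
h=h₀': d/dx-closure on L₀ ⇒ L.
L = (12 - 288·x + 648·x^2 - 1296·x^3 + 648·x^4) + (9 + 12·x - 126·x^2 + 540·x^3 - 1188·x^4 + 648·x^5)·Dx + (-2 + 15·x - 52·x^2 + 78·x^3 + 27·x^4 - 180·x^5 + 108·x^6)·Dx^2  (order 2).
h: a_k = 1, -8, -15, -100, -280, -978, -2765, …
ICs: h(0) = 1, h′(0) = -8.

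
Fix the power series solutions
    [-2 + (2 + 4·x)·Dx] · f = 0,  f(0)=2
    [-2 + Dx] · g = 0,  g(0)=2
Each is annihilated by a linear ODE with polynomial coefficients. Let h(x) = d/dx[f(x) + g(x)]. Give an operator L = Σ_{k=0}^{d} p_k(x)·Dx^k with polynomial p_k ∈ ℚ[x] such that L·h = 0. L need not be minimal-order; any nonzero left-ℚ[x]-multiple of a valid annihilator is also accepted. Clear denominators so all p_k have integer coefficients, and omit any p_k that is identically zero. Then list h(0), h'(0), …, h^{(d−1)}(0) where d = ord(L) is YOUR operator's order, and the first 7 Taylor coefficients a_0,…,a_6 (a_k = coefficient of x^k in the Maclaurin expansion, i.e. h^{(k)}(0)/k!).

L = (-10 - 8·x) + (-1 - 16·x - 16·x^2)·Dx + (3 + 10·x + 8·x^2)·Dx^2  (order 2).
h: a_k = 6, 6, 11, 1/3, 137/12, -881/60, 10523/360, …
ICs: h(0) = 6, h′(0) = 6.

f: a_k = 2, 2, -1, 1, -5/4, 7/4, -21/8, …
g: a_k = 2, 4, 4, 8/3, 4/3, 8/15, 8/45, …
Sum ⇒ L₀ = lclm(L_f,L_g) in ℚ(x)⟨Dx⟩.
Differentiate: ansatz ord ≤ ord L₀ ⇒ L.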